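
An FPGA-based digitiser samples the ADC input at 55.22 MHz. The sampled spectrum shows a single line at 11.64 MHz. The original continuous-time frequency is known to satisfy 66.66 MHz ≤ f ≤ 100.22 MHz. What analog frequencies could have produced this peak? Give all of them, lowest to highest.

Frequencies that alias to 11.64 MHz are k·fs ± 11.64 MHz for integer k ≥ 0.
k=0: 11.64 MHz.
k=1: 43.58 MHz, 66.86 MHz.
k=2: 98.8 MHz, 122.08 MHz.
k=3: 154.02 MHz, 177.3 MHz.
Within [66.66 MHz, 100.22 MHz]: 66.86 MHz, 98.8 MHz.

66.86 MHz, 98.8 MHz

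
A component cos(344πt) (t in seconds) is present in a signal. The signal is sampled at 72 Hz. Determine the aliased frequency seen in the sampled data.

ω = 344π rad/s → f = ω/(2π) = 172 Hz.
172 Hz mod fs = 28 Hz.
28 Hz ≤ fs/2 = 36 Hz, appears at 28 Hz.

28 Hz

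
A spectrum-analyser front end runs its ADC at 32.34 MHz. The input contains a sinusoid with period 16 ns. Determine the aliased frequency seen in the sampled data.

2.18 MHz

T = 16 ns → f = 1/T = 62.5 MHz.
62.5 MHz mod fs = 30.16 MHz.
30.16 MHz > fs/2 = 16.17 MHz, folds to fs − 30.16 MHz = 2.18 MHz.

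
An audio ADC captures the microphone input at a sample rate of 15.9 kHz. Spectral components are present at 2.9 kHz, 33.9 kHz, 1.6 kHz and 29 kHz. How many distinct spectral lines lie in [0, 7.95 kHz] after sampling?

4

fs/2 = 7.95 kHz.
2.9 kHz ≤ fs/2 = 7.95 kHz, passes unchanged.
33.9 kHz mod fs = 2.1 kHz.
2.1 kHz ≤ fs/2 = 7.95 kHz, appears at 2.1 kHz.
1.6 kHz ≤ fs/2 = 7.95 kHz, passes unchanged.
29 kHz mod fs = 13.1 kHz.
13.1 kHz > fs/2 = 7.95 kHz, folds to fs − 13.1 kHz = 2.8 kHz.
Distinct values: {1.6 kHz, 2.1 kHz, 2.8 kHz, 2.9 kHz} → 4.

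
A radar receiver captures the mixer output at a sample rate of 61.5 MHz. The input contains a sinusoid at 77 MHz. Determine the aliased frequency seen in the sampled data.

15.5 MHz

77 MHz mod fs = 15.5 MHz.
15.5 MHz ≤ fs/2 = 30.75 MHz, appears at 15.5 MHz.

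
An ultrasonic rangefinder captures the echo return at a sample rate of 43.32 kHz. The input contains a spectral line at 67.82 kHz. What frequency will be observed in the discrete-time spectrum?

18.82 kHz

67.82 kHz mod fs = 24.5 kHz.
24.5 kHz > fs/2 = 21.66 kHz, folds to fs − 24.5 kHz = 18.82 kHz.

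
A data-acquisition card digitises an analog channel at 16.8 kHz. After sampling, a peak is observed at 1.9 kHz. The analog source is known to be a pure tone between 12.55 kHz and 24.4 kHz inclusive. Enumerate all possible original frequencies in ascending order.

14.9 kHz, 18.7 kHz

Frequencies that alias to 1.9 kHz are k·fs ± 1.9 kHz for integer k ≥ 0.
k=0: 1.9 kHz.
k=1: 14.9 kHz, 18.7 kHz.
k=2: 31.7 kHz, 35.5 kHz.
Within [12.55 kHz, 24.4 kHz]: 14.9 kHz, 18.7 kHz.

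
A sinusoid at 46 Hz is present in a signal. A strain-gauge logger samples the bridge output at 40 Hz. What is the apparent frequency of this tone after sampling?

46 Hz mod fs = 6 Hz.
6 Hz ≤ fs/2 = 20 Hz, appears at 6 Hz.

6 Hz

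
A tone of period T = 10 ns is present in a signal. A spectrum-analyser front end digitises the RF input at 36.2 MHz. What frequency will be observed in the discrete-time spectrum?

8.6 MHz

T = 10 ns → f = 1/T = 100 MHz.
100 MHz mod fs = 27.6 MHz.
27.6 MHz > fs/2 = 18.1 MHz, folds to fs − 27.6 MHz = 8.6 MHz.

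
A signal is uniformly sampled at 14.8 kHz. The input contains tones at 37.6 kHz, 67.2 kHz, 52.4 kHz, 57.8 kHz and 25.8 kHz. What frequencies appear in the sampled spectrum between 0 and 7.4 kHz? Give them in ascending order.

1.4 kHz, 3.8 kHz, 6.8 kHz

fs/2 = 7.4 kHz.
37.6 kHz mod fs = 8 kHz.
8 kHz > fs/2 = 7.4 kHz, folds to fs − 8 kHz = 6.8 kHz.
67.2 kHz mod fs = 8 kHz.
8 kHz > fs/2 = 7.4 kHz, folds to fs − 8 kHz = 6.8 kHz.
52.4 kHz mod fs = 8 kHz.
8 kHz > fs/2 = 7.4 kHz, folds to fs − 8 kHz = 6.8 kHz.
57.8 kHz mod fs = 13.4 kHz.
13.4 kHz > fs/2 = 7.4 kHz, folds to fs − 13.4 kHz = 1.4 kHz.
25.8 kHz mod fs = 11 kHz.
11 kHz > fs/2 = 7.4 kHz, folds to fs − 11 kHz = 3.8 kHz.
Distinct values: {1.4 kHz, 3.8 kHz, 6.8 kHz}.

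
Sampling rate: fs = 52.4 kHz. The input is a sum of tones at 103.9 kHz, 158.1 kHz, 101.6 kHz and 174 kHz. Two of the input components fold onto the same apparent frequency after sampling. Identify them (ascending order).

fs/2 = 26.2 kHz.
103.9 kHz mod fs = 51.5 kHz.
51.5 kHz > fs/2 = 26.2 kHz, folds to fs − 51.5 kHz = 0.9 kHz.
158.1 kHz mod fs = 0.9 kHz.
0.9 kHz ≤ fs/2 = 26.2 kHz, appears at 0.9 kHz.
101.6 kHz mod fs = 49.2 kHz.
49.2 kHz > fs/2 = 26.2 kHz, folds to fs − 49.2 kHz = 3.2 kHz.
174 kHz mod fs = 16.8 kHz.
16.8 kHz ≤ fs/2 = 26.2 kHz, appears at 16.8 kHz.
103.9 kHz and 158.1 kHz both map to 0.9 kHz.

103.9 kHz, 158.1 kHz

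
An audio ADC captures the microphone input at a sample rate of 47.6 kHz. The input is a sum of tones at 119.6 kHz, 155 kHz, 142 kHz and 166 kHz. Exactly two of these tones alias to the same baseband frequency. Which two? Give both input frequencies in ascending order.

fs/2 = 23.8 kHz.
119.6 kHz mod fs = 24.4 kHz.
24.4 kHz > fs/2 = 23.8 kHz, folds to fs − 24.4 kHz = 23.2 kHz.
155 kHz mod fs = 12.2 kHz.
12.2 kHz ≤ fs/2 = 23.8 kHz, appears at 12.2 kHz.
142 kHz mod fs = 46.8 kHz.
46.8 kHz > fs/2 = 23.8 kHz, folds to fs − 46.8 kHz = 0.8 kHz.
166 kHz mod fs = 23.2 kHz.
23.2 kHz ≤ fs/2 = 23.8 kHz, appears at 23.2 kHz.
119.6 kHz and 166 kHz both map to 23.2 kHz.

119.6 kHz, 166 kHz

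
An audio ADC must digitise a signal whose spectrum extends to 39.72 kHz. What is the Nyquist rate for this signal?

79.44 kHz

Nyquist rate = 2 × 39.72 kHz = 79.44 kHz.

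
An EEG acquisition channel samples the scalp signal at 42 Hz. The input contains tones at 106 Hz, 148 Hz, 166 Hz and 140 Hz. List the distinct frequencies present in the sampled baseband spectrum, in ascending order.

fs/2 = 21 Hz.
106 Hz mod fs = 22 Hz.
22 Hz > fs/2 = 21 Hz, folds to fs − 22 Hz = 20 Hz.
148 Hz mod fs = 22 Hz.
22 Hz > fs/2 = 21 Hz, folds to fs − 22 Hz = 20 Hz.
166 Hz mod fs = 40 Hz.
40 Hz > fs/2 = 21 Hz, folds to fs − 40 Hz = 2 Hz.
140 Hz mod fs = 14 Hz.
14 Hz ≤ fs/2 = 21 Hz, appears at 14 Hz.
Distinct values: {2 Hz, 14 Hz, 20 Hz}.

2 Hz, 14 Hz, 20 Hz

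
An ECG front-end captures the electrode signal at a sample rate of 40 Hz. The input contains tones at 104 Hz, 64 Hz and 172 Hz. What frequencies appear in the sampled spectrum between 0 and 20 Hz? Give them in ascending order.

fs/2 = 20 Hz.
104 Hz mod fs = 24 Hz.
24 Hz > fs/2 = 20 Hz, folds to fs − 24 Hz = 16 Hz.
64 Hz mod fs = 24 Hz.
24 Hz > fs/2 = 20 Hz, folds to fs − 24 Hz = 16 Hz.
172 Hz mod fs = 12 Hz.
12 Hz ≤ fs/2 = 20 Hz, appears at 12 Hz.
Distinct values: {12 Hz, 16 Hz}.

12 Hz, 16 Hz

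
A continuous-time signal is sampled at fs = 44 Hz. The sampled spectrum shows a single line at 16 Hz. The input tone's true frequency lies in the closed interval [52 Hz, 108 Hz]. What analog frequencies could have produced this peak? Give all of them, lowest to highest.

Frequencies that alias to 16 Hz are k·fs ± 16 Hz for integer k ≥ 0.
k=0: 16 Hz.
k=1: 28 Hz, 60 Hz.
k=2: 72 Hz, 104 Hz.
k=3: 116 Hz, 148 Hz.
Within [52 Hz, 108 Hz]: 60 Hz, 72 Hz, 104 Hz.

60 Hz, 72 Hz, 104 Hz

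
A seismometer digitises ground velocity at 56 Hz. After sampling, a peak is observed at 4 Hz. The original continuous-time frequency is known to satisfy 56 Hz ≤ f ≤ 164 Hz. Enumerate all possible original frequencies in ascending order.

Frequencies that alias to 4 Hz are k·fs ± 4 Hz for integer k ≥ 0.
k=0: 4 Hz.
k=1: 52 Hz, 60 Hz.
k=2: 108 Hz, 116 Hz.
k=3: 164 Hz, 172 Hz.
k=4: 220 Hz, 228 Hz.
Within [56 Hz, 164 Hz]: 60 Hz, 108 Hz, 116 Hz, 164 Hz.

60 Hz, 108 Hz, 116 Hz, 164 Hz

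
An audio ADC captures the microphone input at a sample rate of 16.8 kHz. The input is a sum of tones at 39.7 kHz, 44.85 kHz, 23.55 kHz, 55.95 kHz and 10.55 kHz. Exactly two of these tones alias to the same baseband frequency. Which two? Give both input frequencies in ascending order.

44.85 kHz, 55.95 kHz

fs/2 = 8.4 kHz.
39.7 kHz mod fs = 6.1 kHz.
6.1 kHz ≤ fs/2 = 8.4 kHz, appears at 6.1 kHz.
44.85 kHz mod fs = 11.25 kHz.
11.25 kHz > fs/2 = 8.4 kHz, folds to fs − 11.25 kHz = 5.55 kHz.
23.55 kHz mod fs = 6.75 kHz.
6.75 kHz ≤ fs/2 = 8.4 kHz, appears at 6.75 kHz.
55.95 kHz mod fs = 5.55 kHz.
5.55 kHz ≤ fs/2 = 8.4 kHz, appears at 5.55 kHz.
10.55 kHz > fs/2 = 8.4 kHz, folds to fs − 10.55 kHz = 6.25 kHz.
44.85 kHz and 55.95 kHz both map to 5.55 kHz.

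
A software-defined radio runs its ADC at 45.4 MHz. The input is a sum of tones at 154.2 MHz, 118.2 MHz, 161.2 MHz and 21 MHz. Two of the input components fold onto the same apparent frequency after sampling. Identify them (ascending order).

fs/2 = 22.7 MHz.
154.2 MHz mod fs = 18 MHz.
18 MHz ≤ fs/2 = 22.7 MHz, appears at 18 MHz.
118.2 MHz mod fs = 27.4 MHz.
27.4 MHz > fs/2 = 22.7 MHz, folds to fs − 27.4 MHz = 18 MHz.
161.2 MHz mod fs = 25 MHz.
25 MHz > fs/2 = 22.7 MHz, folds to fs − 25 MHz = 20.4 MHz.
21 MHz ≤ fs/2 = 22.7 MHz, passes unchanged.
118.2 MHz and 154.2 MHz both map to 18 MHz.

118.2 MHz, 154.2 MHz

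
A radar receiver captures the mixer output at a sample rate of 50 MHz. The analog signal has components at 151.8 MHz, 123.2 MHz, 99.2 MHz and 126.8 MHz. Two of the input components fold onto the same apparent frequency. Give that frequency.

fs/2 = 25 MHz.
151.8 MHz mod fs = 1.8 MHz.
1.8 MHz ≤ fs/2 = 25 MHz, appears at 1.8 MHz.
123.2 MHz mod fs = 23.2 MHz.
23.2 MHz ≤ fs/2 = 25 MHz, appears at 23.2 MHz.
99.2 MHz mod fs = 49.2 MHz.
49.2 MHz > fs/2 = 25 MHz, folds to fs − 49.2 MHz = 0.8 MHz.
126.8 MHz mod fs = 26.8 MHz.
26.8 MHz > fs/2 = 25 MHz, folds to fs − 26.8 MHz = 23.2 MHz.
123.2 MHz and 126.8 MHz both map to 23.2 MHz.

23.2 MHz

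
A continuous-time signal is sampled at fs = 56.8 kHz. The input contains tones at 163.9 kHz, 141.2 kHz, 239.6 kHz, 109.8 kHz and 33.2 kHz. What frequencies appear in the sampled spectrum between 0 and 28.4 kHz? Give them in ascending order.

fs/2 = 28.4 kHz.
163.9 kHz mod fs = 50.3 kHz.
50.3 kHz > fs/2 = 28.4 kHz, folds to fs − 50.3 kHz = 6.5 kHz.
141.2 kHz mod fs = 27.6 kHz.
27.6 kHz ≤ fs/2 = 28.4 kHz, appears at 27.6 kHz.
239.6 kHz mod fs = 12.4 kHz.
12.4 kHz ≤ fs/2 = 28.4 kHz, appears at 12.4 kHz.
109.8 kHz mod fs = 53 kHz.
53 kHz > fs/2 = 28.4 kHz, folds to fs − 53 kHz = 3.8 kHz.
33.2 kHz > fs/2 = 28.4 kHz, folds to fs − 33.2 kHz = 23.6 kHz.
Distinct values: {3.8 kHz, 6.5 kHz, 12.4 kHz, 23.6 kHz, 27.6 kHz}.

3.8 kHz, 6.5 kHz, 12.4 kHz, 23.6 kHz, 27.6 kHz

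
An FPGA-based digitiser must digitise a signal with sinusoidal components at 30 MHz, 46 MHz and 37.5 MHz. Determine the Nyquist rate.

Highest-frequency component: 46 MHz.
Nyquist rate = 2 × 46 MHz = 92 MHz.

92 MHz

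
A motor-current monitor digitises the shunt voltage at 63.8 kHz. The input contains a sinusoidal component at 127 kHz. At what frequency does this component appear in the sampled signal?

0.6 kHz

127 kHz mod fs = 63.2 kHz.
63.2 kHz > fs/2 = 31.9 kHz, folds to fs − 63.2 kHz = 0.6 kHz.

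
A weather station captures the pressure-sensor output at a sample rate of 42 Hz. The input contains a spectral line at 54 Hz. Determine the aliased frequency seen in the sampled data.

54 Hz mod fs = 12 Hz.
12 Hz ≤ fs/2 = 21 Hz, appears at 12 Hz.

12 Hz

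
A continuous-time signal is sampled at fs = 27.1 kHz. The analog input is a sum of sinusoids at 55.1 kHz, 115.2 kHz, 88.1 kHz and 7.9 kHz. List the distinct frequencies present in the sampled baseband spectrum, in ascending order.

0.9 kHz, 6.8 kHz, 7.9 kHz

fs/2 = 13.55 kHz.
55.1 kHz mod fs = 0.9 kHz.
0.9 kHz ≤ fs/2 = 13.55 kHz, appears at 0.9 kHz.
115.2 kHz mod fs = 6.8 kHz.
6.8 kHz ≤ fs/2 = 13.55 kHz, appears at 6.8 kHz.
88.1 kHz mod fs = 6.8 kHz.
6.8 kHz ≤ fs/2 = 13.55 kHz, appears at 6.8 kHz.
7.9 kHz ≤ fs/2 = 13.55 kHz, passes unchanged.
Distinct values: {0.9 kHz, 6.8 kHz, 7.9 kHz}.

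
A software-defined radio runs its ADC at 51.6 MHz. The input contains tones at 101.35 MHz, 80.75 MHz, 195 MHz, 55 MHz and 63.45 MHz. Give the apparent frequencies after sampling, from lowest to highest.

1.85 MHz, 3.4 MHz, 11.4 MHz, 11.85 MHz, 22.45 MHz

fs/2 = 25.8 MHz.
101.35 MHz mod fs = 49.75 MHz.
49.75 MHz > fs/2 = 25.8 MHz, folds to fs − 49.75 MHz = 1.85 MHz.
80.75 MHz mod fs = 29.15 MHz.
29.15 MHz > fs/2 = 25.8 MHz, folds to fs − 29.15 MHz = 22.45 MHz.
195 MHz mod fs = 40.2 MHz.
40.2 MHz > fs/2 = 25.8 MHz, folds to fs − 40.2 MHz = 11.4 MHz.
55 MHz mod fs = 3.4 MHz.
3.4 MHz ≤ fs/2 = 25.8 MHz, appears at 3.4 MHz.
63.45 MHz mod fs = 11.85 MHz.
11.85 MHz ≤ fs/2 = 25.8 MHz, appears at 11.85 MHz.
Distinct values: {1.85 MHz, 3.4 MHz, 11.4 MHz, 11.85 MHz, 22.45 MHz}.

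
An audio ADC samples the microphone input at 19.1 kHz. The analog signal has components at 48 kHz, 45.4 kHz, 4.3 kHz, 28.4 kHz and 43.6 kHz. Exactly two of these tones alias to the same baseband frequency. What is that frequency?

fs/2 = 9.55 kHz.
48 kHz mod fs = 9.8 kHz.
9.8 kHz > fs/2 = 9.55 kHz, folds to fs − 9.8 kHz = 9.3 kHz.
45.4 kHz mod fs = 7.2 kHz.
7.2 kHz ≤ fs/2 = 9.55 kHz, appears at 7.2 kHz.
4.3 kHz ≤ fs/2 = 9.55 kHz, passes unchanged.
28.4 kHz mod fs = 9.3 kHz.
9.3 kHz ≤ fs/2 = 9.55 kHz, appears at 9.3 kHz.
43.6 kHz mod fs = 5.4 kHz.
5.4 kHz ≤ fs/2 = 9.55 kHz, appears at 5.4 kHz.
28.4 kHz and 48 kHz both map to 9.3 kHz.

9.3 kHz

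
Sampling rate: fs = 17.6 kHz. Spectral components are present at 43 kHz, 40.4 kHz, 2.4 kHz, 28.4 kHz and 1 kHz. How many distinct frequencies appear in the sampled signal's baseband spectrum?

fs/2 = 8.8 kHz.
43 kHz mod fs = 7.8 kHz.
7.8 kHz ≤ fs/2 = 8.8 kHz, appears at 7.8 kHz.
40.4 kHz mod fs = 5.2 kHz.
5.2 kHz ≤ fs/2 = 8.8 kHz, appears at 5.2 kHz.
2.4 kHz ≤ fs/2 = 8.8 kHz, passes unchanged.
28.4 kHz mod fs = 10.8 kHz.
10.8 kHz > fs/2 = 8.8 kHz, folds to fs − 10.8 kHz = 6.8 kHz.
1 kHz ≤ fs/2 = 8.8 kHz, passes unchanged.
Distinct values: {1 kHz, 2.4 kHz, 5.2 kHz, 6.8 kHz, 7.8 kHz} → 5.

5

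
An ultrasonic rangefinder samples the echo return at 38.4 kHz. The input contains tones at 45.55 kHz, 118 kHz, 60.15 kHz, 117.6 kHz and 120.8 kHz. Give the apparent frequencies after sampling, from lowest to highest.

2.4 kHz, 2.8 kHz, 5.6 kHz, 7.15 kHz, 16.65 kHz

fs/2 = 19.2 kHz.
45.55 kHz mod fs = 7.15 kHz.
7.15 kHz ≤ fs/2 = 19.2 kHz, appears at 7.15 kHz.
118 kHz mod fs = 2.8 kHz.
2.8 kHz ≤ fs/2 = 19.2 kHz, appears at 2.8 kHz.
60.15 kHz mod fs = 21.75 kHz.
21.75 kHz > fs/2 = 19.2 kHz, folds to fs − 21.75 kHz = 16.65 kHz.
117.6 kHz mod fs = 2.4 kHz.
2.4 kHz ≤ fs/2 = 19.2 kHz, appears at 2.4 kHz.
120.8 kHz mod fs = 5.6 kHz.
5.6 kHz ≤ fs/2 = 19.2 kHz, appears at 5.6 kHz.
Distinct values: {2.4 kHz, 2.8 kHz, 5.6 kHz, 7.15 kHz, 16.65 kHz}.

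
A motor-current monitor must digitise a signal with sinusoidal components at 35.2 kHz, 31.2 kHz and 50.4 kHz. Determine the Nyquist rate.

100.8 kHz

Highest-frequency component: 50.4 kHz.
Nyquist rate = 2 × 50.4 kHz = 100.8 kHz.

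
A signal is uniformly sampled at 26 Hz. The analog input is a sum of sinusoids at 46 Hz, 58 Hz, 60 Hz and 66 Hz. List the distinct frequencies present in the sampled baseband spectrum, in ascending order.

fs/2 = 13 Hz.
46 Hz mod fs = 20 Hz.
20 Hz > fs/2 = 13 Hz, folds to fs − 20 Hz = 6 Hz.
58 Hz mod fs = 6 Hz.
6 Hz ≤ fs/2 = 13 Hz, appears at 6 Hz.
60 Hz mod fs = 8 Hz.
8 Hz ≤ fs/2 = 13 Hz, appears at 8 Hz.
66 Hz mod fs = 14 Hz.
14 Hz > fs/2 = 13 Hz, folds to fs − 14 Hz = 12 Hz.
Distinct values: {6 Hz, 8 Hz, 12 Hz}.

6 Hz, 8 Hz, 12 Hz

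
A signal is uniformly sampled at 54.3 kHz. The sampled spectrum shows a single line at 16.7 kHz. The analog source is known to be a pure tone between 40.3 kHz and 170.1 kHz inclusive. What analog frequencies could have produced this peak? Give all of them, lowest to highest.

Frequencies that alias to 16.7 kHz are k·fs ± 16.7 kHz for integer k ≥ 0.
k=0: 16.7 kHz.
k=1: 37.6 kHz, 71 kHz.
k=2: 91.9 kHz, 125.3 kHz.
k=3: 146.2 kHz, 179.6 kHz.
k=4: 200.5 kHz, 233.9 kHz.
Within [40.3 kHz, 170.1 kHz]: 71 kHz, 91.9 kHz, 125.3 kHz, 146.2 kHz.

71 kHz, 91.9 kHz, 125.3 kHz, 146.2 kHz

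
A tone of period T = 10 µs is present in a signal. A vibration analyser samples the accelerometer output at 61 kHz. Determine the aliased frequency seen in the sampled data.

22 kHz

T = 10 µs → f = 1/T = 100 kHz.
100 kHz mod fs = 39 kHz.
39 kHz > fs/2 = 30.5 kHz, folds to fs − 39 kHz = 22 kHz.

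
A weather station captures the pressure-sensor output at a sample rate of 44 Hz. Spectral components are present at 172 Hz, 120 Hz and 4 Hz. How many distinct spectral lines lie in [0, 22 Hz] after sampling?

2

fs/2 = 22 Hz.
172 Hz mod fs = 40 Hz.
40 Hz > fs/2 = 22 Hz, folds to fs − 40 Hz = 4 Hz.
120 Hz mod fs = 32 Hz.
32 Hz > fs/2 = 22 Hz, folds to fs − 32 Hz = 12 Hz.
4 Hz ≤ fs/2 = 22 Hz, passes unchanged.
Distinct values: {4 Hz, 12 Hz} → 2.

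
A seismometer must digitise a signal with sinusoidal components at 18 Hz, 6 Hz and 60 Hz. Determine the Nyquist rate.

120 Hz

Highest-frequency component: 60 Hz.
Nyquist rate = 2 × 60 Hz = 120 Hz.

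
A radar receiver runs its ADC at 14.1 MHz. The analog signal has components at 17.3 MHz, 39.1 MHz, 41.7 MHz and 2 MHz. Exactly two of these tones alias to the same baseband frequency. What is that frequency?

fs/2 = 7.05 MHz.
17.3 MHz mod fs = 3.2 MHz.
3.2 MHz ≤ fs/2 = 7.05 MHz, appears at 3.2 MHz.
39.1 MHz mod fs = 10.9 MHz.
10.9 MHz > fs/2 = 7.05 MHz, folds to fs − 10.9 MHz = 3.2 MHz.
41.7 MHz mod fs = 13.5 MHz.
13.5 MHz > fs/2 = 7.05 MHz, folds to fs − 13.5 MHz = 0.6 MHz.
2 MHz ≤ fs/2 = 7.05 MHz, passes unchanged.
17.3 MHz and 39.1 MHz both map to 3.2 MHz.

3.2 MHz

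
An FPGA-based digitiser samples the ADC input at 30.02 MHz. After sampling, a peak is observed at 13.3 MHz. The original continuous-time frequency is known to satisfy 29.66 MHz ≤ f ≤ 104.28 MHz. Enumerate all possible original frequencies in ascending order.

Frequencies that alias to 13.3 MHz are k·fs ± 13.3 MHz for integer k ≥ 0.
k=0: 13.3 MHz.
k=1: 16.72 MHz, 43.32 MHz.
k=2: 46.74 MHz, 73.34 MHz.
k=3: 76.76 MHz, 103.36 MHz.
k=4: 106.78 MHz, 133.38 MHz.
Within [29.66 MHz, 104.28 MHz]: 43.32 MHz, 46.74 MHz, 73.34 MHz, 76.76 MHz, 103.36 MHz.

43.32 MHz, 46.74 MHz, 73.34 MHz, 76.76 MHz, 103.36 MHz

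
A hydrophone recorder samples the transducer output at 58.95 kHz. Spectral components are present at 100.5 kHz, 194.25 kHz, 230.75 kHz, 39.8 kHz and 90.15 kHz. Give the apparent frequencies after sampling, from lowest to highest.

fs/2 = 29.475 kHz.
100.5 kHz mod fs = 41.55 kHz.
41.55 kHz > fs/2 = 29.475 kHz, folds to fs − 41.55 kHz = 17.4 kHz.
194.25 kHz mod fs = 17.4 kHz.
17.4 kHz ≤ fs/2 = 29.475 kHz, appears at 17.4 kHz.
230.75 kHz mod fs = 53.9 kHz.
53.9 kHz > fs/2 = 29.475 kHz, folds to fs − 53.9 kHz = 5.05 kHz.
39.8 kHz > fs/2 = 29.475 kHz, folds to fs − 39.8 kHz = 19.15 kHz.
90.15 kHz mod fs = 31.2 kHz.
31.2 kHz > fs/2 = 29.475 kHz, folds to fs − 31.2 kHz = 27.75 kHz.
Distinct values: {5.05 kHz, 17.4 kHz, 19.15 kHz, 27.75 kHz}.

5.05 kHz, 17.4 kHz, 19.15 kHz, 27.75 kHz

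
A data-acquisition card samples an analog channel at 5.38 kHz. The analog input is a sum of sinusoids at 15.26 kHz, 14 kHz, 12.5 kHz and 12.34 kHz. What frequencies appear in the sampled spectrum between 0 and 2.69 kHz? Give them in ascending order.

0.88 kHz, 1.58 kHz, 1.74 kHz, 2.14 kHz

fs/2 = 2.69 kHz.
15.26 kHz mod fs = 4.5 kHz.
4.5 kHz > fs/2 = 2.69 kHz, folds to fs − 4.5 kHz = 0.88 kHz.
14 kHz mod fs = 3.24 kHz.
3.24 kHz > fs/2 = 2.69 kHz, folds to fs − 3.24 kHz = 2.14 kHz.
12.5 kHz mod fs = 1.74 kHz.
1.74 kHz ≤ fs/2 = 2.69 kHz, appears at 1.74 kHz.
12.34 kHz mod fs = 1.58 kHz.
1.58 kHz ≤ fs/2 = 2.69 kHz, appears at 1.58 kHz.
Distinct values: {0.88 kHz, 1.58 kHz, 1.74 kHz, 2.14 kHz}.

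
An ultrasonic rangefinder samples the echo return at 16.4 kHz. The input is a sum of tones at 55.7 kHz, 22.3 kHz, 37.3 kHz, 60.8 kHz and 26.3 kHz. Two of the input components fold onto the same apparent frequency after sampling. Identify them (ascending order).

26.3 kHz, 55.7 kHz

fs/2 = 8.2 kHz.
55.7 kHz mod fs = 6.5 kHz.
6.5 kHz ≤ fs/2 = 8.2 kHz, appears at 6.5 kHz.
22.3 kHz mod fs = 5.9 kHz.
5.9 kHz ≤ fs/2 = 8.2 kHz, appears at 5.9 kHz.
37.3 kHz mod fs = 4.5 kHz.
4.5 kHz ≤ fs/2 = 8.2 kHz, appears at 4.5 kHz.
60.8 kHz mod fs = 11.6 kHz.
11.6 kHz > fs/2 = 8.2 kHz, folds to fs − 11.6 kHz = 4.8 kHz.
26.3 kHz mod fs = 9.9 kHz.
9.9 kHz > fs/2 = 8.2 kHz, folds to fs − 9.9 kHz = 6.5 kHz.
26.3 kHz and 55.7 kHz both map to 6.5 kHz.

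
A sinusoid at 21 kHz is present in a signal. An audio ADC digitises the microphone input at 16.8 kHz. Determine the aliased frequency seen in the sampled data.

4.2 kHz

21 kHz mod fs = 4.2 kHz.
4.2 kHz ≤ fs/2 = 8.4 kHz, appears at 4.2 kHz.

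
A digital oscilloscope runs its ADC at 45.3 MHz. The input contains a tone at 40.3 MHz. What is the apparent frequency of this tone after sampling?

40.3 MHz > fs/2 = 22.65 MHz, folds to fs − 40.3 MHz = 5 MHz.

5 MHz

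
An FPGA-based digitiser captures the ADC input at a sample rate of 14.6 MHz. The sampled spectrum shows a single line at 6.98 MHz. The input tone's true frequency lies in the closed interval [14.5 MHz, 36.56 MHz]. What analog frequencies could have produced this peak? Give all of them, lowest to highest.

Frequencies that alias to 6.98 MHz are k·fs ± 6.98 MHz for integer k ≥ 0.
k=0: 6.98 MHz.
k=1: 7.62 MHz, 21.58 MHz.
k=2: 22.22 MHz, 36.18 MHz.
k=3: 36.82 MHz, 50.78 MHz.
Within [14.5 MHz, 36.56 MHz]: 21.58 MHz, 22.22 MHz, 36.18 MHz.

21.58 MHz, 22.22 MHz, 36.18 MHz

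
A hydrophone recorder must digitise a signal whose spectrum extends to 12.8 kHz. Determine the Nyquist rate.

Nyquist rate = 2 × 12.8 kHz = 25.6 kHz.

25.6 kHz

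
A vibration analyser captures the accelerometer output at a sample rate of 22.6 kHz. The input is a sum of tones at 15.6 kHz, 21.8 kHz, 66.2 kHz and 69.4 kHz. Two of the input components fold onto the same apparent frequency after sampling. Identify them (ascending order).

66.2 kHz, 69.4 kHz

fs/2 = 11.3 kHz.
15.6 kHz > fs/2 = 11.3 kHz, folds to fs − 15.6 kHz = 7 kHz.
21.8 kHz > fs/2 = 11.3 kHz, folds to fs − 21.8 kHz = 0.8 kHz.
66.2 kHz mod fs = 21 kHz.
21 kHz > fs/2 = 11.3 kHz, folds to fs − 21 kHz = 1.6 kHz.
69.4 kHz mod fs = 1.6 kHz.
1.6 kHz ≤ fs/2 = 11.3 kHz, appears at 1.6 kHz.
66.2 kHz and 69.4 kHz both map to 1.6 kHz.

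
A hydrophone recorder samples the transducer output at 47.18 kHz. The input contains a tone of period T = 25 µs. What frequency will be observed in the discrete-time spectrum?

7.18 kHz

T = 25 µs → f = 1/T = 40 kHz.
40 kHz > fs/2 = 23.59 kHz, folds to fs − 40 kHz = 7.18 kHz.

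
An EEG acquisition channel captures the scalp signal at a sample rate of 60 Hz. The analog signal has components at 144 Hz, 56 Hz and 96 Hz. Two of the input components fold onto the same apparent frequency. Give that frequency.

24 Hz

fs/2 = 30 Hz.
144 Hz mod fs = 24 Hz.
24 Hz ≤ fs/2 = 30 Hz, appears at 24 Hz.
56 Hz > fs/2 = 30 Hz, folds to fs − 56 Hz = 4 Hz.
96 Hz mod fs = 36 Hz.
36 Hz > fs/2 = 30 Hz, folds to fs − 36 Hz = 24 Hz.
96 Hz and 144 Hz both map to 24 Hz.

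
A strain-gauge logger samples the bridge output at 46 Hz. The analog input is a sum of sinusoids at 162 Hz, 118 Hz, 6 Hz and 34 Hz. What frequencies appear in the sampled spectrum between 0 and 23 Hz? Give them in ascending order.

6 Hz, 12 Hz, 20 Hz, 22 Hz

fs/2 = 23 Hz.
162 Hz mod fs = 24 Hz.
24 Hz > fs/2 = 23 Hz, folds to fs − 24 Hz = 22 Hz.
118 Hz mod fs = 26 Hz.
26 Hz > fs/2 = 23 Hz, folds to fs − 26 Hz = 20 Hz.
6 Hz ≤ fs/2 = 23 Hz, passes unchanged.
34 Hz > fs/2 = 23 Hz, folds to fs − 34 Hz = 12 Hz.
Distinct values: {6 Hz, 12 Hz, 20 Hz, 22 Hz}.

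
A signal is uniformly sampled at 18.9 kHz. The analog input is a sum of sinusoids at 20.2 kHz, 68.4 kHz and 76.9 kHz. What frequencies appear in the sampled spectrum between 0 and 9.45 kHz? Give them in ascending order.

fs/2 = 9.45 kHz.
20.2 kHz mod fs = 1.3 kHz.
1.3 kHz ≤ fs/2 = 9.45 kHz, appears at 1.3 kHz.
68.4 kHz mod fs = 11.7 kHz.
11.7 kHz > fs/2 = 9.45 kHz, folds to fs − 11.7 kHz = 7.2 kHz.
76.9 kHz mod fs = 1.3 kHz.
1.3 kHz ≤ fs/2 = 9.45 kHz, appears at 1.3 kHz.
Distinct values: {1.3 kHz, 7.2 kHz}.

1.3 kHz, 7.2 kHz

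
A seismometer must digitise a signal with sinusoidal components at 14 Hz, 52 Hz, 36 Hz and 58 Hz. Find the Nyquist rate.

Highest-frequency component: 58 Hz.
Nyquist rate = 2 × 58 Hz = 116 Hz.

116 Hz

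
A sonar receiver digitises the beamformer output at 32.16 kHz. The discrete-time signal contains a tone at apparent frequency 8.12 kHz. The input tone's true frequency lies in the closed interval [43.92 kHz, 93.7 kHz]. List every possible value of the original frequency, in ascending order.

Frequencies that alias to 8.12 kHz are k·fs ± 8.12 kHz for integer k ≥ 0.
k=0: 8.12 kHz.
k=1: 24.04 kHz, 40.28 kHz.
k=2: 56.2 kHz, 72.44 kHz.
k=3: 88.36 kHz, 104.6 kHz.
k=4: 120.52 kHz, 136.76 kHz.
Within [43.92 kHz, 93.7 kHz]: 56.2 kHz, 72.44 kHz, 88.36 kHz.

56.2 kHz, 72.44 kHz, 88.36 kHz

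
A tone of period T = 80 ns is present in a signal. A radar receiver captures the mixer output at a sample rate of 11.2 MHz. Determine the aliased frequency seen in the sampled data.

T = 80 ns → f = 1/T = 12.5 MHz.
12.5 MHz mod fs = 1.3 MHz.
1.3 MHz ≤ fs/2 = 5.6 MHz, appears at 1.3 MHz.

1.3 MHz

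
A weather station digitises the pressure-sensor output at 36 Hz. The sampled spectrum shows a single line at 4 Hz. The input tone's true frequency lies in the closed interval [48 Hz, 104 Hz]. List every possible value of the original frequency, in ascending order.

Frequencies that alias to 4 Hz are k·fs ± 4 Hz for integer k ≥ 0.
k=0: 4 Hz.
k=1: 32 Hz, 40 Hz.
k=2: 68 Hz, 76 Hz.
k=3: 104 Hz, 112 Hz.
k=4: 140 Hz, 148 Hz.
Within [48 Hz, 104 Hz]: 68 Hz, 76 Hz, 104 Hz.

68 Hz, 76 Hz, 104 Hz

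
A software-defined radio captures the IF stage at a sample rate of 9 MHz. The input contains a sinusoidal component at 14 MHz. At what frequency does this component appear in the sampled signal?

4 MHz

14 MHz mod fs = 5 MHz.
5 MHz > fs/2 = 4.5 MHz, folds to fs − 5 MHz = 4 MHz.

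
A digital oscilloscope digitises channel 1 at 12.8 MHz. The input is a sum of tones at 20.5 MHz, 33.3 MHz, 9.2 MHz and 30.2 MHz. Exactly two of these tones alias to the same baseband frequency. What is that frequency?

5.1 MHz

fs/2 = 6.4 MHz.
20.5 MHz mod fs = 7.7 MHz.
7.7 MHz > fs/2 = 6.4 MHz, folds to fs − 7.7 MHz = 5.1 MHz.
33.3 MHz mod fs = 7.7 MHz.
7.7 MHz > fs/2 = 6.4 MHz, folds to fs − 7.7 MHz = 5.1 MHz.
9.2 MHz > fs/2 = 6.4 MHz, folds to fs − 9.2 MHz = 3.6 MHz.
30.2 MHz mod fs = 4.6 MHz.
4.6 MHz ≤ fs/2 = 6.4 MHz, appears at 4.6 MHz.
20.5 MHz and 33.3 MHz both map to 5.1 MHz.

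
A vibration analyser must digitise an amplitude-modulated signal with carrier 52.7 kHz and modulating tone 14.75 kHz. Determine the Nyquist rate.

AM sidebands sit at fc ± fm = 37.95 kHz and 67.45 kHz.
Highest-frequency component: 67.45 kHz.
Nyquist rate = 2 × 67.45 kHz = 134.9 kHz.

134.9 kHz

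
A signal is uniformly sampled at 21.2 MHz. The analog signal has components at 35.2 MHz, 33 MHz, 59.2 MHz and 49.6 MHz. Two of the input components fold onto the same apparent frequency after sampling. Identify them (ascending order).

fs/2 = 10.6 MHz.
35.2 MHz mod fs = 14 MHz.
14 MHz > fs/2 = 10.6 MHz, folds to fs − 14 MHz = 7.2 MHz.
33 MHz mod fs = 11.8 MHz.
11.8 MHz > fs/2 = 10.6 MHz, folds to fs − 11.8 MHz = 9.4 MHz.
59.2 MHz mod fs = 16.8 MHz.
16.8 MHz > fs/2 = 10.6 MHz, folds to fs − 16.8 MHz = 4.4 MHz.
49.6 MHz mod fs = 7.2 MHz.
7.2 MHz ≤ fs/2 = 10.6 MHz, appears at 7.2 MHz.
35.2 MHz and 49.6 MHz both map to 7.2 MHz.

35.2 MHz, 49.6 MHz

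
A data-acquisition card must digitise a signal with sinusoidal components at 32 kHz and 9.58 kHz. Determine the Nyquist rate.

Highest-frequency component: 32 kHz.
Nyquist rate = 2 × 32 kHz = 64 kHz.

64 kHz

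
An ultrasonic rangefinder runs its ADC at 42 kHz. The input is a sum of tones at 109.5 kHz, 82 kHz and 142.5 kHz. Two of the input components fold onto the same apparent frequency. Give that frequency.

16.5 kHz

fs/2 = 21 kHz.
109.5 kHz mod fs = 25.5 kHz.
25.5 kHz > fs/2 = 21 kHz, folds to fs − 25.5 kHz = 16.5 kHz.
82 kHz mod fs = 40 kHz.
40 kHz > fs/2 = 21 kHz, folds to fs − 40 kHz = 2 kHz.
142.5 kHz mod fs = 16.5 kHz.
16.5 kHz ≤ fs/2 = 21 kHz, appears at 16.5 kHz.
109.5 kHz and 142.5 kHz both map to 16.5 kHz.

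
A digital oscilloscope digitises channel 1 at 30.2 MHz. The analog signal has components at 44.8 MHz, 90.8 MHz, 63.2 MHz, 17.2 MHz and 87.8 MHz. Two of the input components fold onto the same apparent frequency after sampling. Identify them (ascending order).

fs/2 = 15.1 MHz.
44.8 MHz mod fs = 14.6 MHz.
14.6 MHz ≤ fs/2 = 15.1 MHz, appears at 14.6 MHz.
90.8 MHz mod fs = 0.2 MHz.
0.2 MHz ≤ fs/2 = 15.1 MHz, appears at 0.2 MHz.
63.2 MHz mod fs = 2.8 MHz.
2.8 MHz ≤ fs/2 = 15.1 MHz, appears at 2.8 MHz.
17.2 MHz > fs/2 = 15.1 MHz, folds to fs − 17.2 MHz = 13 MHz.
87.8 MHz mod fs = 27.4 MHz.
27.4 MHz > fs/2 = 15.1 MHz, folds to fs − 27.4 MHz = 2.8 MHz.
63.2 MHz and 87.8 MHz both map to 2.8 MHz.

63.2 MHz, 87.8 MHz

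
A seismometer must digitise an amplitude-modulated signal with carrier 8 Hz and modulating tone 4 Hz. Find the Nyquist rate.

24 Hz

AM sidebands sit at fc ± fm = 4 Hz and 12 Hz.
Highest-frequency component: 12 Hz.
Nyquist rate = 2 × 12 Hz = 24 Hz.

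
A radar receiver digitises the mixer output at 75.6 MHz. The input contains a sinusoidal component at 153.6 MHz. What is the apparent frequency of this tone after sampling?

153.6 MHz mod fs = 2.4 MHz.
2.4 MHz ≤ fs/2 = 37.8 MHz, appears at 2.4 MHz.

2.4 MHz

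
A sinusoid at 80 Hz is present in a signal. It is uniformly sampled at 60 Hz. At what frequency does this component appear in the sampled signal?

80 Hz mod fs = 20 Hz.
20 Hz ≤ fs/2 = 30 Hz, appears at 20 Hz.

20 Hz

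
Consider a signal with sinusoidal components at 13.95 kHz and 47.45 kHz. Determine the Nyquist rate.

94.9 kHz

Highest-frequency component: 47.45 kHz.
Nyquist rate = 2 × 47.45 kHz = 94.9 kHz.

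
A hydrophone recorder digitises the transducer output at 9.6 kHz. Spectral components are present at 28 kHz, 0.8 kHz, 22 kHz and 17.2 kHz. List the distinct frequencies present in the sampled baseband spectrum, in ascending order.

0.8 kHz, 2 kHz, 2.8 kHz

fs/2 = 4.8 kHz.
28 kHz mod fs = 8.8 kHz.
8.8 kHz > fs/2 = 4.8 kHz, folds to fs − 8.8 kHz = 0.8 kHz.
0.8 kHz ≤ fs/2 = 4.8 kHz, passes unchanged.
22 kHz mod fs = 2.8 kHz.
2.8 kHz ≤ fs/2 = 4.8 kHz, appears at 2.8 kHz.
17.2 kHz mod fs = 7.6 kHz.
7.6 kHz > fs/2 = 4.8 kHz, folds to fs − 7.6 kHz = 2 kHz.
Distinct values: {0.8 kHz, 2 kHz, 2.8 kHz}.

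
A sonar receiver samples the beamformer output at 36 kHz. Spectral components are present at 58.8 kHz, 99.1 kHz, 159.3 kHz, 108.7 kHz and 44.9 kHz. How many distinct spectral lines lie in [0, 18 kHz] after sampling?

4

fs/2 = 18 kHz.
58.8 kHz mod fs = 22.8 kHz.
22.8 kHz > fs/2 = 18 kHz, folds to fs − 22.8 kHz = 13.2 kHz.
99.1 kHz mod fs = 27.1 kHz.
27.1 kHz > fs/2 = 18 kHz, folds to fs − 27.1 kHz = 8.9 kHz.
159.3 kHz mod fs = 15.3 kHz.
15.3 kHz ≤ fs/2 = 18 kHz, appears at 15.3 kHz.
108.7 kHz mod fs = 0.7 kHz.
0.7 kHz ≤ fs/2 = 18 kHz, appears at 0.7 kHz.
44.9 kHz mod fs = 8.9 kHz.
8.9 kHz ≤ fs/2 = 18 kHz, appears at 8.9 kHz.
Distinct values: {0.7 kHz, 8.9 kHz, 13.2 kHz, 15.3 kHz} → 4.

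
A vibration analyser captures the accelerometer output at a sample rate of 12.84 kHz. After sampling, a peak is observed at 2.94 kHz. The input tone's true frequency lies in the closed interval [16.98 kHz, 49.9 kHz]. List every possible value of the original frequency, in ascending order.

22.74 kHz, 28.62 kHz, 35.58 kHz, 41.46 kHz, 48.42 kHz

Frequencies that alias to 2.94 kHz are k·fs ± 2.94 kHz for integer k ≥ 0.
k=0: 2.94 kHz.
k=1: 9.9 kHz, 15.78 kHz.
k=2: 22.74 kHz, 28.62 kHz.
k=3: 35.58 kHz, 41.46 kHz.
k=4: 48.42 kHz, 54.3 kHz.
k=5: 61.26 kHz, 67.14 kHz.
Within [16.98 kHz, 49.9 kHz]: 22.74 kHz, 28.62 kHz, 35.58 kHz, 41.46 kHz, 48.42 kHz.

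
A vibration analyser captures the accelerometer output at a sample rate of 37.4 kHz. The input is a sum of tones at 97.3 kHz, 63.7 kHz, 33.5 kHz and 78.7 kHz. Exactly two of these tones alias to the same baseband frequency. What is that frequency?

3.9 kHz

fs/2 = 18.7 kHz.
97.3 kHz mod fs = 22.5 kHz.
22.5 kHz > fs/2 = 18.7 kHz, folds to fs − 22.5 kHz = 14.9 kHz.
63.7 kHz mod fs = 26.3 kHz.
26.3 kHz > fs/2 = 18.7 kHz, folds to fs − 26.3 kHz = 11.1 kHz.
33.5 kHz > fs/2 = 18.7 kHz, folds to fs − 33.5 kHz = 3.9 kHz.
78.7 kHz mod fs = 3.9 kHz.
3.9 kHz ≤ fs/2 = 18.7 kHz, appears at 3.9 kHz.
33.5 kHz and 78.7 kHz both map to 3.9 kHz.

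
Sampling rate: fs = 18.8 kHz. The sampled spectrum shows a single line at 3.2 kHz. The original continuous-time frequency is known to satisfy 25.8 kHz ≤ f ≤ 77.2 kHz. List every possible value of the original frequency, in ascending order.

Frequencies that alias to 3.2 kHz are k·fs ± 3.2 kHz for integer k ≥ 0.
k=0: 3.2 kHz.
k=1: 15.6 kHz, 22 kHz.
k=2: 34.4 kHz, 40.8 kHz.
k=3: 53.2 kHz, 59.6 kHz.
k=4: 72 kHz, 78.4 kHz.
k=5: 90.8 kHz, 97.2 kHz.
Within [25.8 kHz, 77.2 kHz]: 34.4 kHz, 40.8 kHz, 53.2 kHz, 59.6 kHz, 72 kHz.

34.4 kHz, 40.8 kHz, 53.2 kHz, 59.6 kHz, 72 kHz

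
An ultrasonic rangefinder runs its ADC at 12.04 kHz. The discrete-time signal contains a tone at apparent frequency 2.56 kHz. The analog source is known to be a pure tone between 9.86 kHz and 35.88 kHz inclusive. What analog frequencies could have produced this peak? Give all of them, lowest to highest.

Frequencies that alias to 2.56 kHz are k·fs ± 2.56 kHz for integer k ≥ 0.
k=0: 2.56 kHz.
k=1: 9.48 kHz, 14.6 kHz.
k=2: 21.52 kHz, 26.64 kHz.
k=3: 33.56 kHz, 38.68 kHz.
k=4: 45.6 kHz, 50.72 kHz.
Within [9.86 kHz, 35.88 kHz]: 14.6 kHz, 21.52 kHz, 26.64 kHz, 33.56 kHz.

14.6 kHz, 21.52 kHz, 26.64 kHz, 33.56 kHz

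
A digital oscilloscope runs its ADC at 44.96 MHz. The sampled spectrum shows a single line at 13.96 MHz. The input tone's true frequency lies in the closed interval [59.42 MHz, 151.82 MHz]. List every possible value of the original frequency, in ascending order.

75.96 MHz, 103.88 MHz, 120.92 MHz, 148.84 MHz

Frequencies that alias to 13.96 MHz are k·fs ± 13.96 MHz for integer k ≥ 0.
k=0: 13.96 MHz.
k=1: 31 MHz, 58.92 MHz.
k=2: 75.96 MHz, 103.88 MHz.
k=3: 120.92 MHz, 148.84 MHz.
k=4: 165.88 MHz, 193.8 MHz.
Within [59.42 MHz, 151.82 MHz]: 75.96 MHz, 103.88 MHz, 120.92 MHz, 148.84 MHz.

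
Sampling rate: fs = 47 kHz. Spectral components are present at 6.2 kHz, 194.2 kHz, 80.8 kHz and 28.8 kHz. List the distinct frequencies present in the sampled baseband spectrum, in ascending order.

6.2 kHz, 13.2 kHz, 18.2 kHz

fs/2 = 23.5 kHz.
6.2 kHz ≤ fs/2 = 23.5 kHz, passes unchanged.
194.2 kHz mod fs = 6.2 kHz.
6.2 kHz ≤ fs/2 = 23.5 kHz, appears at 6.2 kHz.
80.8 kHz mod fs = 33.8 kHz.
33.8 kHz > fs/2 = 23.5 kHz, folds to fs − 33.8 kHz = 13.2 kHz.
28.8 kHz > fs/2 = 23.5 kHz, folds to fs − 28.8 kHz = 18.2 kHz.
Distinct values: {6.2 kHz, 13.2 kHz, 18.2 kHz}.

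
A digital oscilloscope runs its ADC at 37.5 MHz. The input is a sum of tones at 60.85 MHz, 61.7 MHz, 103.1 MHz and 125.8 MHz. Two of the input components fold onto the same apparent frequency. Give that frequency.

13.3 MHz

fs/2 = 18.75 MHz.
60.85 MHz mod fs = 23.35 MHz.
23.35 MHz > fs/2 = 18.75 MHz, folds to fs − 23.35 MHz = 14.15 MHz.
61.7 MHz mod fs = 24.2 MHz.
24.2 MHz > fs/2 = 18.75 MHz, folds to fs − 24.2 MHz = 13.3 MHz.
103.1 MHz mod fs = 28.1 MHz.
28.1 MHz > fs/2 = 18.75 MHz, folds to fs − 28.1 MHz = 9.4 MHz.
125.8 MHz mod fs = 13.3 MHz.
13.3 MHz ≤ fs/2 = 18.75 MHz, appears at 13.3 MHz.
61.7 MHz and 125.8 MHz both map to 13.3 MHz.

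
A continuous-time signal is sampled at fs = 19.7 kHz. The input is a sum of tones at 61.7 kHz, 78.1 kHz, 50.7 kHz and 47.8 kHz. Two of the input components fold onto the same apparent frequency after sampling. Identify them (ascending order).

47.8 kHz, 50.7 kHz

fs/2 = 9.85 kHz.
61.7 kHz mod fs = 2.6 kHz.
2.6 kHz ≤ fs/2 = 9.85 kHz, appears at 2.6 kHz.
78.1 kHz mod fs = 19 kHz.
19 kHz > fs/2 = 9.85 kHz, folds to fs − 19 kHz = 0.7 kHz.
50.7 kHz mod fs = 11.3 kHz.
11.3 kHz > fs/2 = 9.85 kHz, folds to fs − 11.3 kHz = 8.4 kHz.
47.8 kHz mod fs = 8.4 kHz.
8.4 kHz ≤ fs/2 = 9.85 kHz, appears at 8.4 kHz.
47.8 kHz and 50.7 kHz both map to 8.4 kHz.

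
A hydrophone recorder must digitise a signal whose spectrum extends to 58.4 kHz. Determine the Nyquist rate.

Nyquist rate = 2 × 58.4 kHz = 116.8 kHz.

116.8 kHz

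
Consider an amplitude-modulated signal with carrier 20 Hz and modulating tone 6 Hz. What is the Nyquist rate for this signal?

AM sidebands sit at fc ± fm = 14 Hz and 26 Hz.
Highest-frequency component: 26 Hz.
Nyquist rate = 2 × 26 Hz = 52 Hz.

52 Hz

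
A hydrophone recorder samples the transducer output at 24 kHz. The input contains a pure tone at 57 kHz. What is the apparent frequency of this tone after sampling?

57 kHz mod fs = 9 kHz.
9 kHz ≤ fs/2 = 12 kHz, appears at 9 kHz.

9 kHz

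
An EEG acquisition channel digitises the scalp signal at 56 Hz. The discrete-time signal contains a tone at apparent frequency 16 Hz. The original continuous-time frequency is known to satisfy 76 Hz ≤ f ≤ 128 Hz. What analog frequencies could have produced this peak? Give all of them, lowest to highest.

Frequencies that alias to 16 Hz are k·fs ± 16 Hz for integer k ≥ 0.
k=0: 16 Hz.
k=1: 40 Hz, 72 Hz.
k=2: 96 Hz, 128 Hz.
k=3: 152 Hz, 184 Hz.
Within [76 Hz, 128 Hz]: 96 Hz, 128 Hz.

96 Hz, 128 Hz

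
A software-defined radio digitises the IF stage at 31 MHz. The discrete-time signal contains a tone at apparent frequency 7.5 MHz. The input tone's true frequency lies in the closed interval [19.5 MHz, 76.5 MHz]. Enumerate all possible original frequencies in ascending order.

Frequencies that alias to 7.5 MHz are k·fs ± 7.5 MHz for integer k ≥ 0.
k=0: 7.5 MHz.
k=1: 23.5 MHz, 38.5 MHz.
k=2: 54.5 MHz, 69.5 MHz.
k=3: 85.5 MHz, 100.5 MHz.
Within [19.5 MHz, 76.5 MHz]: 23.5 MHz, 38.5 MHz, 54.5 MHz, 69.5 MHz.

23.5 MHz, 38.5 MHz, 54.5 MHz, 69.5 MHz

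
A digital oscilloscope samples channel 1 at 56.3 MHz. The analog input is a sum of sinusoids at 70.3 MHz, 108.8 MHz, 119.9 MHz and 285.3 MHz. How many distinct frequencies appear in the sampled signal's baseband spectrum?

fs/2 = 28.15 MHz.
70.3 MHz mod fs = 14 MHz.
14 MHz ≤ fs/2 = 28.15 MHz, appears at 14 MHz.
108.8 MHz mod fs = 52.5 MHz.
52.5 MHz > fs/2 = 28.15 MHz, folds to fs − 52.5 MHz = 3.8 MHz.
119.9 MHz mod fs = 7.3 MHz.
7.3 MHz ≤ fs/2 = 28.15 MHz, appears at 7.3 MHz.
285.3 MHz mod fs = 3.8 MHz.
3.8 MHz ≤ fs/2 = 28.15 MHz, appears at 3.8 MHz.
Distinct values: {3.8 MHz, 7.3 MHz, 14 MHz} → 3.

3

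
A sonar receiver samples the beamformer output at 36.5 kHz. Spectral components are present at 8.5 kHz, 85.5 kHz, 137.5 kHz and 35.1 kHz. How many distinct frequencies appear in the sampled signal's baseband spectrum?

fs/2 = 18.25 kHz.
8.5 kHz ≤ fs/2 = 18.25 kHz, passes unchanged.
85.5 kHz mod fs = 12.5 kHz.
12.5 kHz ≤ fs/2 = 18.25 kHz, appears at 12.5 kHz.
137.5 kHz mod fs = 28 kHz.
28 kHz > fs/2 = 18.25 kHz, folds to fs − 28 kHz = 8.5 kHz.
35.1 kHz > fs/2 = 18.25 kHz, folds to fs − 35.1 kHz = 1.4 kHz.
Distinct values: {1.4 kHz, 8.5 kHz, 12.5 kHz} → 3.

3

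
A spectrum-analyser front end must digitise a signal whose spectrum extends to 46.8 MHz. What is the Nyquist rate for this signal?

93.6 MHz

Nyquist rate = 2 × 46.8 MHz = 93.6 MHz.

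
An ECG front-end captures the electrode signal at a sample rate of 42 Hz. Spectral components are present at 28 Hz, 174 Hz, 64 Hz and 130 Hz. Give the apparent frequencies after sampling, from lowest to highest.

4 Hz, 6 Hz, 14 Hz, 20 Hz

fs/2 = 21 Hz.
28 Hz > fs/2 = 21 Hz, folds to fs − 28 Hz = 14 Hz.
174 Hz mod fs = 6 Hz.
6 Hz ≤ fs/2 = 21 Hz, appears at 6 Hz.
64 Hz mod fs = 22 Hz.
22 Hz > fs/2 = 21 Hz, folds to fs − 22 Hz = 20 Hz.
130 Hz mod fs = 4 Hz.
4 Hz ≤ fs/2 = 21 Hz, appears at 4 Hz.
Distinct values: {4 Hz, 6 Hz, 14 Hz, 20 Hz}.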